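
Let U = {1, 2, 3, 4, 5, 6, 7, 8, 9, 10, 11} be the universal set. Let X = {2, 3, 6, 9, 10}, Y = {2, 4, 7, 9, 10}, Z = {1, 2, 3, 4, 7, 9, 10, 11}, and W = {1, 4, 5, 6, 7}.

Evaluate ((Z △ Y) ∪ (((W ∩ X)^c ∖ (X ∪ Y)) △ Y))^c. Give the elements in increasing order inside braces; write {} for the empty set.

{6}

Z △ Y = {1, 3, 11}
W ∩ X = {6}
(W ∩ X)^c = {1, 2, 3, 4, 5, 7, 8, 9, 10, 11}
X ∪ Y = {2, 3, 4, 6, 7, 9, 10}
(W ∩ X)^c ∖ (X ∪ Y) = {1, 5, 8, 11}
((W ∩ X)^c ∖ (X ∪ Y)) △ Y = {1, 2, 4, 5, 7, 8, 9, 10, 11}
(Z △ Y) ∪ (((W ∩ X)^c ∖ (X ∪ Y)) △ Y) = {1, 2, 3, 4, 5, 7, 8, 9, 10, 11}
((Z △ Y) ∪ (((W ∩ X)^c ∖ (X ∪ Y)) △ Y))^c = {6}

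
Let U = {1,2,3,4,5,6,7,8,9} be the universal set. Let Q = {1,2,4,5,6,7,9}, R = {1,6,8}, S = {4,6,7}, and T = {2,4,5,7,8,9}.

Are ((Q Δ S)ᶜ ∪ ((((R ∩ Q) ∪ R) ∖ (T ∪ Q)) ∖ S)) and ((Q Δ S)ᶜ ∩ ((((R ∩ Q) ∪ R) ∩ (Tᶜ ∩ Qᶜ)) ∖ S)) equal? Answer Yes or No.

No

Q Δ S = {1,2,5,9}
(Q Δ S)ᶜ = {3,4,6,7,8}
R ∩ Q = {1,6}
(R ∩ Q) ∪ R = {1,6,8}
T ∪ Q = {1,2,4,5,6,7,8,9}
((R ∩ Q) ∪ R) ∖ (T ∪ Q) = {}
(((R ∩ Q) ∪ R) ∖ (T ∪ Q)) ∖ S = {}
(Q Δ S)ᶜ ∪ ((((R ∩ Q) ∪ R) ∖ (T ∪ Q)) ∖ S) = {3,4,6,7,8}
Tᶜ = {1,3,6}
Qᶜ = {3,8}
Tᶜ ∩ Qᶜ = {3}
((R ∩ Q) ∪ R) ∩ (Tᶜ ∩ Qᶜ) = {}
(((R ∩ Q) ∪ R) ∩ (Tᶜ ∩ Qᶜ)) ∖ S = {}
(Q Δ S)ᶜ ∩ ((((R ∩ Q) ∪ R) ∩ (Tᶜ ∩ Qᶜ)) ∖ S) = {}
3 ∈ (Q Δ S)ᶜ ∪ ((((R ∩ Q) ∪ R) ∖ (T ∪ Q)) ∖ S) but 3 ∉ (Q Δ S)ᶜ ∩ ((((R ∩ Q) ∪ R) ∩ (Tᶜ ∩ Qᶜ)) ∖ S), so they differ.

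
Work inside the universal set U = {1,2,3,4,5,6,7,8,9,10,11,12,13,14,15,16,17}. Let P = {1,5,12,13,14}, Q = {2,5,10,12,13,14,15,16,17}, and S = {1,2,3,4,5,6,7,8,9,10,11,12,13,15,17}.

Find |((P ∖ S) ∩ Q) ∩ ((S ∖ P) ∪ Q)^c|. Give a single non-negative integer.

0

P ∖ S = {14}
(P ∖ S) ∩ Q = {14}
S ∖ P = {2,3,4,6,7,8,9,10,11,15,17}
(S ∖ P) ∪ Q = {2,3,4,5,6,7,8,9,10,11,12,13,14,15,16,17}
((S ∖ P) ∪ Q)^c = {1}
((P ∖ S) ∩ Q) ∩ ((S ∖ P) ∪ Q)^c = {}
|((P ∖ S) ∩ Q) ∩ ((S ∖ P) ∪ Q)^c| = 0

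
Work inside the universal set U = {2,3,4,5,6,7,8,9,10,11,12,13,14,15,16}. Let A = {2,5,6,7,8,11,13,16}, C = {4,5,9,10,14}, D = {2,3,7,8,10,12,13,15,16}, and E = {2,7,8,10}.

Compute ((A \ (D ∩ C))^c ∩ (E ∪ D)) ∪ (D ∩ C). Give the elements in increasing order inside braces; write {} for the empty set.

D ∩ C = {10}
A \ (D ∩ C) = {2,5,6,7,8,11,13,16}
(A \ (D ∩ C))^c = {3,4,9,10,12,14,15}
E ∪ D = {2,3,7,8,10,12,13,15,16}
(A \ (D ∩ C))^c ∩ (E ∪ D) = {3,10,12,15}
((A \ (D ∩ C))^c ∩ (E ∪ D)) ∪ (D ∩ C) = {3,10,12,15}

{3,10,12,15}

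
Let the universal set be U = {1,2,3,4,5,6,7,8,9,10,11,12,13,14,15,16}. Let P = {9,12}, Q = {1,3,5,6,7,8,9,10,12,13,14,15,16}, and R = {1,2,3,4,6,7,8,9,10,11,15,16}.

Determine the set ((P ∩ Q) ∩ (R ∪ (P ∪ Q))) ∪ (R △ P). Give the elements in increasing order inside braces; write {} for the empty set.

P ∩ Q = {9,12}
P ∪ Q = {1,3,5,6,7,8,9,10,12,13,14,15,16}
R ∪ (P ∪ Q) = {1,2,3,4,5,6,7,8,9,10,11,12,13,14,15,16}
(P ∩ Q) ∩ (R ∪ (P ∪ Q)) = {9,12}
R △ P = {1,2,3,4,6,7,8,10,11,12,15,16}
((P ∩ Q) ∩ (R ∪ (P ∪ Q))) ∪ (R △ P) = {1,2,3,4,6,7,8,9,10,11,12,15,16}

{1,2,3,4,6,7,8,9,10,11,12,15,16}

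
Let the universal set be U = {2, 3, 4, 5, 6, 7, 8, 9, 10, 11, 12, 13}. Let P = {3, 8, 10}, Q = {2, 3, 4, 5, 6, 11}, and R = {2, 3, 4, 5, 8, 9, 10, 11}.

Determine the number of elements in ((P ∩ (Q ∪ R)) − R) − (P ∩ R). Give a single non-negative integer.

0

Q ∪ R = {2, 3, 4, 5, 6, 8, 9, 10, 11}
P ∩ (Q ∪ R) = {3, 8, 10}
(P ∩ (Q ∪ R)) − R = {}
P ∩ R = {3, 8, 10}
((P ∩ (Q ∪ R)) − R) − (P ∩ R) = {}
|((P ∩ (Q ∪ R)) − R) − (P ∩ R)| = 0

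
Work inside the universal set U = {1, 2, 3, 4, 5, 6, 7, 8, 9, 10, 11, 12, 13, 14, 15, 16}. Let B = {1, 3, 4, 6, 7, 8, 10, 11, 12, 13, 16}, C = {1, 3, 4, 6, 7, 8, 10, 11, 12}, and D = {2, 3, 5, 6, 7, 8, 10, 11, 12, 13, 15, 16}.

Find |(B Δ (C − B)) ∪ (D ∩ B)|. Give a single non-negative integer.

C − B = {}
B Δ (C − B) = {1, 3, 4, 6, 7, 8, 10, 11, 12, 13, 16}
D ∩ B = {3, 6, 7, 8, 10, 11, 12, 13, 16}
(B Δ (C − B)) ∪ (D ∩ B) = {1, 3, 4, 6, 7, 8, 10, 11, 12, 13, 16}
|(B Δ (C − B)) ∪ (D ∩ B)| = 11

11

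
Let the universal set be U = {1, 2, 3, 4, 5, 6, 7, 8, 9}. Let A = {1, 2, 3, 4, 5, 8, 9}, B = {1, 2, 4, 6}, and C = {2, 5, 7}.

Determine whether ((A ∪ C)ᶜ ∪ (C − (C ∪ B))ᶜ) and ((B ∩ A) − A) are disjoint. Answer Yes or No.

Yes

A ∪ C = {1, 2, 3, 4, 5, 7, 8, 9}
(A ∪ C)ᶜ = {6}
C ∪ B = {1, 2, 4, 5, 6, 7}
C − (C ∪ B) = {}
(C − (C ∪ B))ᶜ = {1, 2, 3, 4, 5, 6, 7, 8, 9}
(A ∪ C)ᶜ ∪ (C − (C ∪ B))ᶜ = {1, 2, 3, 4, 5, 6, 7, 8, 9}
B ∩ A = {1, 2, 4}
(B ∩ A) − A = {}
{1, 2, 3, 4, 5, 6, 7, 8, 9} and {} share no elements.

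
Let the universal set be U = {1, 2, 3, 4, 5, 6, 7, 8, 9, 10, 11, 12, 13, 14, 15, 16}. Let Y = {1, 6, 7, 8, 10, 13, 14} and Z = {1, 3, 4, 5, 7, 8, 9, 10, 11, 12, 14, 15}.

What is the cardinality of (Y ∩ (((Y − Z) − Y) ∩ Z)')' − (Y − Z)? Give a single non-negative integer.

Y − Z = {6, 13}
(Y − Z) − Y = {}
((Y − Z) − Y) ∩ Z = {}
(((Y − Z) − Y) ∩ Z)' = {1, 2, 3, 4, 5, 6, 7, 8, 9, 10, 11, 12, 13, 14, 15, 16}
Y ∩ (((Y − Z) − Y) ∩ Z)' = {1, 6, 7, 8, 10, 13, 14}
(Y ∩ (((Y − Z) − Y) ∩ Z)')' = {2, 3, 4, 5, 9, 11, 12, 15, 16}
(Y ∩ (((Y − Z) − Y) ∩ Z)')' − (Y − Z) = {2, 3, 4, 5, 9, 11, 12, 15, 16}
|(Y ∩ (((Y − Z) − Y) ∩ Z)')' − (Y − Z)| = 9

9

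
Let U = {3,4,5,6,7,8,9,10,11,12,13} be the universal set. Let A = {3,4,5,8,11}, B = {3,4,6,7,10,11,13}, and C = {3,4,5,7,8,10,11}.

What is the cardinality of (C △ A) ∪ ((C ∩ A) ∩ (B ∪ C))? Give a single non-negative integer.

C △ A = {7,10}
C ∩ A = {3,4,5,8,11}
B ∪ C = {3,4,5,6,7,8,10,11,13}
(C ∩ A) ∩ (B ∪ C) = {3,4,5,8,11}
(C △ A) ∪ ((C ∩ A) ∩ (B ∪ C)) = {3,4,5,7,8,10,11}
|(C △ A) ∪ ((C ∩ A) ∩ (B ∪ C))| = 7

7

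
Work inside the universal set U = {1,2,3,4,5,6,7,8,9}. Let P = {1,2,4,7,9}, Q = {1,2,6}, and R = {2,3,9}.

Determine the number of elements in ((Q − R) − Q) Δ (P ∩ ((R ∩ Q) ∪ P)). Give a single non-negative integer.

5

Q − R = {1,6}
(Q − R) − Q = {}
R ∩ Q = {2}
(R ∩ Q) ∪ P = {1,2,4,7,9}
P ∩ ((R ∩ Q) ∪ P) = {1,2,4,7,9}
((Q − R) − Q) Δ (P ∩ ((R ∩ Q) ∪ P)) = {1,2,4,7,9}
|((Q − R) − Q) Δ (P ∩ ((R ∩ Q) ∪ P))| = 5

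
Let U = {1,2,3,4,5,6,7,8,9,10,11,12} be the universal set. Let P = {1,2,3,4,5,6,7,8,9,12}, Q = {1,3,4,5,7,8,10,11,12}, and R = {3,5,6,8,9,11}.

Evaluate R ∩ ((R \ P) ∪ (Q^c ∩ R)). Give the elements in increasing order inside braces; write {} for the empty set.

{6,9,11}

R \ P = {11}
Q^c = {2,6,9}
Q^c ∩ R = {6,9}
(R \ P) ∪ (Q^c ∩ R) = {6,9,11}
R ∩ ((R \ P) ∪ (Q^c ∩ R)) = {6,9,11}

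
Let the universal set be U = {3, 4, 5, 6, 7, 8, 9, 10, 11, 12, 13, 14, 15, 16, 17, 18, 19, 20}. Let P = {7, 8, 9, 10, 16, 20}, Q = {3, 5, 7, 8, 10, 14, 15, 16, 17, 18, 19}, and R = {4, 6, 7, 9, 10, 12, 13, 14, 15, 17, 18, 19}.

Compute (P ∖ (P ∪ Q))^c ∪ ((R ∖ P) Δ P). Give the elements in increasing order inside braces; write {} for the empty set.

{3, 4, 5, 6, 7, 8, 9, 10, 11, 12, 13, 14, 15, 16, 17, 18, 19, 20}

P ∪ Q = {3, 5, 7, 8, 9, 10, 14, 15, 16, 17, 18, 19, 20}
P ∖ (P ∪ Q) = {}
(P ∖ (P ∪ Q))^c = {3, 4, 5, 6, 7, 8, 9, 10, 11, 12, 13, 14, 15, 16, 17, 18, 19, 20}
R ∖ P = {4, 6, 12, 13, 14, 15, 17, 18, 19}
(R ∖ P) Δ P = {4, 6, 7, 8, 9, 10, 12, 13, 14, 15, 16, 17, 18, 19, 20}
(P ∖ (P ∪ Q))^c ∪ ((R ∖ P) Δ P) = {3, 4, 5, 6, 7, 8, 9, 10, 11, 12, 13, 14, 15, 16, 17, 18, 19, 20}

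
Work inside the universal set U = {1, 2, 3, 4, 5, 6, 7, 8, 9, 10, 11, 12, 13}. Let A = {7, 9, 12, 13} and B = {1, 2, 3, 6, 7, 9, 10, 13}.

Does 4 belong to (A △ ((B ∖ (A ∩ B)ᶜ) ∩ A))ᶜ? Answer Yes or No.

4 ∉ A and 4 ∉ B, so 4 ∉ A ∩ B
4 ∈ (A ∩ B)ᶜ since 4 ∉ (A ∩ B)
4 ∉ B and 4 ∈ (A ∩ B)ᶜ, so 4 ∉ B ∖ (A ∩ B)ᶜ
4 ∉ (B ∖ (A ∩ B)ᶜ) and 4 ∉ A, so 4 ∉ (B ∖ (A ∩ B)ᶜ) ∩ A
4 ∉ A and 4 ∉ ((B ∖ (A ∩ B)ᶜ) ∩ A), so 4 ∉ A △ ((B ∖ (A ∩ B)ᶜ) ∩ A)
4 ∈ (A △ ((B ∖ (A ∩ B)ᶜ) ∩ A))ᶜ since 4 ∉ (A △ ((B ∖ (A ∩ B)ᶜ) ∩ A))

Yes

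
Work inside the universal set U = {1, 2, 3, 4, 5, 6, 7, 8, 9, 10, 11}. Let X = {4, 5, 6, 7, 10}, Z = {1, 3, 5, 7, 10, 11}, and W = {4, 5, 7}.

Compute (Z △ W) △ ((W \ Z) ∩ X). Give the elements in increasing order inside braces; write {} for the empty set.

{1, 3, 10, 11}

Z △ W = {1, 3, 4, 10, 11}
W \ Z = {4}
(W \ Z) ∩ X = {4}
(Z △ W) △ ((W \ Z) ∩ X) = {1, 3, 10, 11}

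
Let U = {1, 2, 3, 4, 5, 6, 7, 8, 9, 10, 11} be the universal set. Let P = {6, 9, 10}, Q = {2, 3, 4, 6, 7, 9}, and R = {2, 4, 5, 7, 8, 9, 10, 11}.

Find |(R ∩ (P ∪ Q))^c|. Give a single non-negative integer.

6

P ∪ Q = {2, 3, 4, 6, 7, 9, 10}
R ∩ (P ∪ Q) = {2, 4, 7, 9, 10}
(R ∩ (P ∪ Q))^c = {1, 3, 5, 6, 8, 11}
|(R ∩ (P ∪ Q))^c| = 6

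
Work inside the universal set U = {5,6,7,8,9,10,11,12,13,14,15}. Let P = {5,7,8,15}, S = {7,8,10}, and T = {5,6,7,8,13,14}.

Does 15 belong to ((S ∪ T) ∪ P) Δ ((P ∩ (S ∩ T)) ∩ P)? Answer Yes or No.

Yes

15 ∉ S and 15 ∉ T, so 15 ∉ S ∪ T
15 ∉ (S ∪ T) and 15 ∈ P, so 15 ∈ (S ∪ T) ∪ P
15 ∉ S and 15 ∉ T, so 15 ∉ S ∩ T
15 ∈ P and 15 ∉ (S ∩ T), so 15 ∉ P ∩ (S ∩ T)
15 ∉ (P ∩ (S ∩ T)) and 15 ∈ P, so 15 ∉ (P ∩ (S ∩ T)) ∩ P
15 ∈ ((S ∪ T) ∪ P) and 15 ∉ ((P ∩ (S ∩ T)) ∩ P), so 15 ∈ ((S ∪ T) ∪ P) Δ ((P ∩ (S ∩ T)) ∩ P)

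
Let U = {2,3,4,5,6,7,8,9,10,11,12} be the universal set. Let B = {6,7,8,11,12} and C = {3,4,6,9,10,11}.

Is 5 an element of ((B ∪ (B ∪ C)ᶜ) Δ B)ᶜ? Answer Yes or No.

No

5 ∉ B and 5 ∉ C, so 5 ∉ B ∪ C
5 ∈ (B ∪ C)ᶜ since 5 ∉ (B ∪ C)
5 ∉ B and 5 ∈ (B ∪ C)ᶜ, so 5 ∈ B ∪ (B ∪ C)ᶜ
5 ∈ (B ∪ (B ∪ C)ᶜ) and 5 ∉ B, so 5 ∈ (B ∪ (B ∪ C)ᶜ) Δ B
5 ∉ ((B ∪ (B ∪ C)ᶜ) Δ B)ᶜ since 5 ∈ ((B ∪ (B ∪ C)ᶜ) Δ B)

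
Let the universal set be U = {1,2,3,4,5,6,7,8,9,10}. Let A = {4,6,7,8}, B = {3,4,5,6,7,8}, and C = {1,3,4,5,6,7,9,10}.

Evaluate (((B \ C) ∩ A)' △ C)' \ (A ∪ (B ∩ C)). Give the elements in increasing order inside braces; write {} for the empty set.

{1,9,10}

B \ C = {8}
(B \ C) ∩ A = {8}
((B \ C) ∩ A)' = {1,2,3,4,5,6,7,9,10}
((B \ C) ∩ A)' △ C = {2}
(((B \ C) ∩ A)' △ C)' = {1,3,4,5,6,7,8,9,10}
B ∩ C = {3,4,5,6,7}
A ∪ (B ∩ C) = {3,4,5,6,7,8}
(((B \ C) ∩ A)' △ C)' \ (A ∪ (B ∩ C)) = {1,9,10}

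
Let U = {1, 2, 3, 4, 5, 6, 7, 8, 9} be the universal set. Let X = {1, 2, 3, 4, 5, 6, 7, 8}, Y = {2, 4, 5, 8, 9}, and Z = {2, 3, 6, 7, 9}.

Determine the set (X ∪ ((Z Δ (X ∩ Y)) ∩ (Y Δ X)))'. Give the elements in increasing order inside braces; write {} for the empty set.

{}

X ∩ Y = {2, 4, 5, 8}
Z Δ (X ∩ Y) = {3, 4, 5, 6, 7, 8, 9}
Y Δ X = {1, 3, 6, 7, 9}
(Z Δ (X ∩ Y)) ∩ (Y Δ X) = {3, 6, 7, 9}
X ∪ ((Z Δ (X ∩ Y)) ∩ (Y Δ X)) = {1, 2, 3, 4, 5, 6, 7, 8, 9}
(X ∪ ((Z Δ (X ∩ Y)) ∩ (Y Δ X)))' = {}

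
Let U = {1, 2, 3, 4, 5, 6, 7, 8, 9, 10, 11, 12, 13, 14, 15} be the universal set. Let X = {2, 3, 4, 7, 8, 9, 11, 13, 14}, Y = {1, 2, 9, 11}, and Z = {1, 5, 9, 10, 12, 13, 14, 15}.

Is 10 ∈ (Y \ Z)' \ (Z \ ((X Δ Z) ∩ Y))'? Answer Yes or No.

Yes

10 ∉ Y and 10 ∈ Z, so 10 ∉ Y \ Z
10 ∈ (Y \ Z)' since 10 ∉ (Y \ Z)
10 ∉ X and 10 ∈ Z, so 10 ∈ X Δ Z
10 ∈ (X Δ Z) and 10 ∉ Y, so 10 ∉ (X Δ Z) ∩ Y
10 ∈ Z and 10 ∉ ((X Δ Z) ∩ Y), so 10 ∈ Z \ ((X Δ Z) ∩ Y)
10 ∉ (Z \ ((X Δ Z) ∩ Y))' since 10 ∈ (Z \ ((X Δ Z) ∩ Y))
10 ∈ (Y \ Z)' and 10 ∉ (Z \ ((X Δ Z) ∩ Y))', so 10 ∈ (Y \ Z)' \ (Z \ ((X Δ Z) ∩ Y))'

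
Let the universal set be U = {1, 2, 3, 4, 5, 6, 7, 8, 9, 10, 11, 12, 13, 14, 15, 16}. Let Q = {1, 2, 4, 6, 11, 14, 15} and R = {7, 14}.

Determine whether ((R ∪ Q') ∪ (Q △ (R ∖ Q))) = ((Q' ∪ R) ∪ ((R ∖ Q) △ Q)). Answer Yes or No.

Yes

Q' = {3, 5, 7, 8, 9, 10, 12, 13, 16}
R ∪ Q' = {3, 5, 7, 8, 9, 10, 12, 13, 14, 16}
R ∖ Q = {7}
Q △ (R ∖ Q) = {1, 2, 4, 6, 7, 11, 14, 15}
(R ∪ Q') ∪ (Q △ (R ∖ Q)) = {1, 2, 3, 4, 5, 6, 7, 8, 9, 10, 11, 12, 13, 14, 15, 16}
Q' ∪ R = {3, 5, 7, 8, 9, 10, 12, 13, 14, 16}
(R ∖ Q) △ Q = {1, 2, 4, 6, 7, 11, 14, 15}
(Q' ∪ R) ∪ ((R ∖ Q) △ Q) = {1, 2, 3, 4, 5, 6, 7, 8, 9, 10, 11, 12, 13, 14, 15, 16}
Both equal {1, 2, 3, 4, 5, 6, 7, 8, 9, 10, 11, 12, 13, 14, 15, 16}, so (R ∪ Q') ∪ (Q △ (R ∖ Q)) = (Q' ∪ R) ∪ ((R ∖ Q) △ Q).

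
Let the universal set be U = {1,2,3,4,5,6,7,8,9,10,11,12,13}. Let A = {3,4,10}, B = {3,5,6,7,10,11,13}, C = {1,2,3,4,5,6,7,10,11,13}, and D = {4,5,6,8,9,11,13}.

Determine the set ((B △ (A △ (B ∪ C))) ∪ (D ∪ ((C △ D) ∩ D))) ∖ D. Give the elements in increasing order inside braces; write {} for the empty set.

B ∪ C = {1,2,3,4,5,6,7,10,11,13}
A △ (B ∪ C) = {1,2,5,6,7,11,13}
B △ (A △ (B ∪ C)) = {1,2,3,10}
C △ D = {1,2,3,7,8,9,10}
(C △ D) ∩ D = {8,9}
D ∪ ((C △ D) ∩ D) = {4,5,6,8,9,11,13}
(B △ (A △ (B ∪ C))) ∪ (D ∪ ((C △ D) ∩ D)) = {1,2,3,4,5,6,8,9,10,11,13}
((B △ (A △ (B ∪ C))) ∪ (D ∪ ((C △ D) ∩ D))) ∖ D = {1,2,3,10}

{1,2,3,10}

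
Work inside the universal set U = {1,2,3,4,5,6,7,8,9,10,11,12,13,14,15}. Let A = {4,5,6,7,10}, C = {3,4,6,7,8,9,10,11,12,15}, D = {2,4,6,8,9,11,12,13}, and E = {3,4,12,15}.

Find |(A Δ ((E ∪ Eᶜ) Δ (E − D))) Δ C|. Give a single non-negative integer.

Eᶜ = {1,2,5,6,7,8,9,10,11,13,14}
E ∪ Eᶜ = {1,2,3,4,5,6,7,8,9,10,11,12,13,14,15}
E − D = {3,15}
(E ∪ Eᶜ) Δ (E − D) = {1,2,4,5,6,7,8,9,10,11,12,13,14}
A Δ ((E ∪ Eᶜ) Δ (E − D)) = {1,2,8,9,11,12,13,14}
(A Δ ((E ∪ Eᶜ) Δ (E − D))) Δ C = {1,2,3,4,6,7,10,13,14,15}
|(A Δ ((E ∪ Eᶜ) Δ (E − D))) Δ C| = 10

10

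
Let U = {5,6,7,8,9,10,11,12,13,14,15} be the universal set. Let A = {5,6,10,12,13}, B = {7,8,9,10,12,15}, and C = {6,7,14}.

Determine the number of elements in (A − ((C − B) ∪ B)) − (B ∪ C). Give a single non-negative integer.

2

C − B = {6,14}
(C − B) ∪ B = {6,7,8,9,10,12,14,15}
A − ((C − B) ∪ B) = {5,13}
B ∪ C = {6,7,8,9,10,12,14,15}
(A − ((C − B) ∪ B)) − (B ∪ C) = {5,13}
|(A − ((C − B) ∪ B)) − (B ∪ C)| = 2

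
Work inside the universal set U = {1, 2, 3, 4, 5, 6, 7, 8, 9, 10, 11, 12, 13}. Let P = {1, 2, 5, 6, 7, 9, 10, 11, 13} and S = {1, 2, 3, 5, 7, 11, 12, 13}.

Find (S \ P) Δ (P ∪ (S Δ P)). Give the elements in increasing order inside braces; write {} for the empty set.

S \ P = {3, 12}
S Δ P = {3, 6, 9, 10, 12}
P ∪ (S Δ P) = {1, 2, 3, 5, 6, 7, 9, 10, 11, 12, 13}
(S \ P) Δ (P ∪ (S Δ P)) = {1, 2, 5, 6, 7, 9, 10, 11, 13}

{1, 2, 5, 6, 7, 9, 10, 11, 13}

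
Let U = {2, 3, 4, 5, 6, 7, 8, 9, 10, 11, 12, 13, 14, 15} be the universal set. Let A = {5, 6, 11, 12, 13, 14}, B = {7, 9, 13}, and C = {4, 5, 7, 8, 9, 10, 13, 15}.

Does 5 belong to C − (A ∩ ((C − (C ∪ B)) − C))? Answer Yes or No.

5 ∈ C and 5 ∉ B, so 5 ∈ C ∪ B
5 ∈ C and 5 ∈ (C ∪ B), so 5 ∉ C − (C ∪ B)
5 ∉ (C − (C ∪ B)) and 5 ∈ C, so 5 ∉ (C − (C ∪ B)) − C
5 ∈ A and 5 ∉ ((C − (C ∪ B)) − C), so 5 ∉ A ∩ ((C − (C ∪ B)) − C)
5 ∈ C and 5 ∉ (A ∩ ((C − (C ∪ B)) − C)), so 5 ∈ C − (A ∩ ((C − (C ∪ B)) − C))

Yes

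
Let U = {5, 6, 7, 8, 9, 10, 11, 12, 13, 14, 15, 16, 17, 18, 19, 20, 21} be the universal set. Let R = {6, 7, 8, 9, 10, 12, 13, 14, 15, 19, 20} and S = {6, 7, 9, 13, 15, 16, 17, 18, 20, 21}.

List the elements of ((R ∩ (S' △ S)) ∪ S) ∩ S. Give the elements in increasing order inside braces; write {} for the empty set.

{6, 7, 9, 13, 15, 16, 17, 18, 20, 21}

S' = {5, 8, 10, 11, 12, 14, 19}
S' △ S = {5, 6, 7, 8, 9, 10, 11, 12, 13, 14, 15, 16, 17, 18, 19, 20, 21}
R ∩ (S' △ S) = {6, 7, 8, 9, 10, 12, 13, 14, 15, 19, 20}
(R ∩ (S' △ S)) ∪ S = {6, 7, 8, 9, 10, 12, 13, 14, 15, 16, 17, 18, 19, 20, 21}
((R ∩ (S' △ S)) ∪ S) ∩ S = {6, 7, 9, 13, 15, 16, 17, 18, 20, 21}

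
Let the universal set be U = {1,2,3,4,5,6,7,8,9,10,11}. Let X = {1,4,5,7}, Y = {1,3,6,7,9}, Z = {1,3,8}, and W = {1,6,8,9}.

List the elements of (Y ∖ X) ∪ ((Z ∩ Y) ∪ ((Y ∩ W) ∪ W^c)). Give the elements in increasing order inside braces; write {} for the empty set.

Y ∖ X = {3,6,9}
Z ∩ Y = {1,3}
Y ∩ W = {1,6,9}
W^c = {2,3,4,5,7,10,11}
(Y ∩ W) ∪ W^c = {1,2,3,4,5,6,7,9,10,11}
(Z ∩ Y) ∪ ((Y ∩ W) ∪ W^c) = {1,2,3,4,5,6,7,9,10,11}
(Y ∖ X) ∪ ((Z ∩ Y) ∪ ((Y ∩ W) ∪ W^c)) = {1,2,3,4,5,6,7,9,10,11}

{1,2,3,4,5,6,7,9,10,11}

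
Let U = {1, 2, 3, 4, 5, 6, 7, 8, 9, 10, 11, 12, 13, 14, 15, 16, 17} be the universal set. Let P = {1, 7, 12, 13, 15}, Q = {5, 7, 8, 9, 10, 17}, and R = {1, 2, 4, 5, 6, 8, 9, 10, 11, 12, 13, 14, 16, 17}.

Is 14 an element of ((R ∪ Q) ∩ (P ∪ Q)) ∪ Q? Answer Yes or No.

No

14 ∈ R and 14 ∉ Q, so 14 ∈ R ∪ Q
14 ∉ P and 14 ∉ Q, so 14 ∉ P ∪ Q
14 ∈ (R ∪ Q) and 14 ∉ (P ∪ Q), so 14 ∉ (R ∪ Q) ∩ (P ∪ Q)
14 ∉ ((R ∪ Q) ∩ (P ∪ Q)) and 14 ∉ Q, so 14 ∉ ((R ∪ Q) ∩ (P ∪ Q)) ∪ Q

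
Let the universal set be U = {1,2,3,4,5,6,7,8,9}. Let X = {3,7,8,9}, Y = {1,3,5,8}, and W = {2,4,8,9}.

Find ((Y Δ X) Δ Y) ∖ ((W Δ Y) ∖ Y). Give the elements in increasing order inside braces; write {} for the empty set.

Y Δ X = {1,5,7,9}
(Y Δ X) Δ Y = {3,7,8,9}
W Δ Y = {1,2,3,4,5,9}
(W Δ Y) ∖ Y = {2,4,9}
((Y Δ X) Δ Y) ∖ ((W Δ Y) ∖ Y) = {3,7,8}

{3,7,8}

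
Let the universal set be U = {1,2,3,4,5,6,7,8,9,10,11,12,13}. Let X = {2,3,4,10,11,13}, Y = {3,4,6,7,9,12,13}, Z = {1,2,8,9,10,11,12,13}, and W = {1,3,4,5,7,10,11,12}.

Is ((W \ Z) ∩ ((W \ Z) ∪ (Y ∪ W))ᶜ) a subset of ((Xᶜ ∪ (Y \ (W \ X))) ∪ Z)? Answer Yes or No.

W \ Z = {3,4,5,7}
Y ∪ W = {1,3,4,5,6,7,9,10,11,12,13}
(W \ Z) ∪ (Y ∪ W) = {1,3,4,5,6,7,9,10,11,12,13}
((W \ Z) ∪ (Y ∪ W))ᶜ = {2,8}
(W \ Z) ∩ ((W \ Z) ∪ (Y ∪ W))ᶜ = {}
Xᶜ = {1,5,6,7,8,9,12}
W \ X = {1,5,7,12}
Y \ (W \ X) = {3,4,6,9,13}
Xᶜ ∪ (Y \ (W \ X)) = {1,3,4,5,6,7,8,9,12,13}
(Xᶜ ∪ (Y \ (W \ X))) ∪ Z = {1,2,3,4,5,6,7,8,9,10,11,12,13}
Every element of {} is in {1,2,3,4,5,6,7,8,9,10,11,12,13}, so (W \ Z) ∩ ((W \ Z) ∪ (Y ∪ W))ᶜ ⊆ (Xᶜ ∪ (Y \ (W \ X))) ∪ Z.

Yes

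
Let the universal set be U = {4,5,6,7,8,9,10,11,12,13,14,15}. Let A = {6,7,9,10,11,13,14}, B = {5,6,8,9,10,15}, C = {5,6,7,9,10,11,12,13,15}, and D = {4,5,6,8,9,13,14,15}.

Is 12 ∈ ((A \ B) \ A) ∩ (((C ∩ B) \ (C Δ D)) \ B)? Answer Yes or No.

12 ∉ A and 12 ∉ B, so 12 ∉ A \ B
12 ∉ (A \ B) and 12 ∉ A, so 12 ∉ (A \ B) \ A
12 ∈ C and 12 ∉ B, so 12 ∉ C ∩ B
12 ∈ C and 12 ∉ D, so 12 ∈ C Δ D
12 ∉ (C ∩ B) and 12 ∈ (C Δ D), so 12 ∉ (C ∩ B) \ (C Δ D)
12 ∉ ((C ∩ B) \ (C Δ D)) and 12 ∉ B, so 12 ∉ ((C ∩ B) \ (C Δ D)) \ B
12 ∉ ((A \ B) \ A) and 12 ∉ (((C ∩ B) \ (C Δ D)) \ B), so 12 ∉ ((A \ B) \ A) ∩ (((C ∩ B) \ (C Δ D)) \ B)

No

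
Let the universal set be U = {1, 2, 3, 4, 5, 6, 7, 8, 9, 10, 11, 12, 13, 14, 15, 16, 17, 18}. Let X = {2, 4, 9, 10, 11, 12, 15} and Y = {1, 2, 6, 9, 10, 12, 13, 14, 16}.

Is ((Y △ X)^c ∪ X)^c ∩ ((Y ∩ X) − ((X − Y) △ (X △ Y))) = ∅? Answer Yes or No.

Y △ X = {1, 4, 6, 11, 13, 14, 15, 16}
(Y △ X)^c = {2, 3, 5, 7, 8, 9, 10, 12, 17, 18}
(Y △ X)^c ∪ X = {2, 3, 4, 5, 7, 8, 9, 10, 11, 12, 15, 17, 18}
((Y △ X)^c ∪ X)^c = {1, 6, 13, 14, 16}
Y ∩ X = {2, 9, 10, 12}
X − Y = {4, 11, 15}
X △ Y = {1, 4, 6, 11, 13, 14, 15, 16}
(X − Y) △ (X △ Y) = {1, 6, 13, 14, 16}
(Y ∩ X) − ((X − Y) △ (X △ Y)) = {2, 9, 10, 12}
{1, 6, 13, 14, 16} and {2, 9, 10, 12} share no elements.

Yes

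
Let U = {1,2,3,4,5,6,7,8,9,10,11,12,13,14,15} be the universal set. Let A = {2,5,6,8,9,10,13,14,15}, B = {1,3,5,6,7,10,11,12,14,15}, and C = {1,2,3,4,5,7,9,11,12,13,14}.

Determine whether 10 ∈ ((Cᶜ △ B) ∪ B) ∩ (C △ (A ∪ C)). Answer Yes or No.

Yes

10 ∉ C, so 10 ∈ Cᶜ
10 ∈ Cᶜ and 10 ∈ B, so 10 ∉ Cᶜ △ B
10 ∉ (Cᶜ △ B) and 10 ∈ B, so 10 ∈ (Cᶜ △ B) ∪ B
10 ∈ A and 10 ∉ C, so 10 ∈ A ∪ C
10 ∉ C and 10 ∈ (A ∪ C), so 10 ∈ C △ (A ∪ C)
10 ∈ ((Cᶜ △ B) ∪ B) and 10 ∈ (C △ (A ∪ C)), so 10 ∈ ((Cᶜ △ B) ∪ B) ∩ (C △ (A ∪ C))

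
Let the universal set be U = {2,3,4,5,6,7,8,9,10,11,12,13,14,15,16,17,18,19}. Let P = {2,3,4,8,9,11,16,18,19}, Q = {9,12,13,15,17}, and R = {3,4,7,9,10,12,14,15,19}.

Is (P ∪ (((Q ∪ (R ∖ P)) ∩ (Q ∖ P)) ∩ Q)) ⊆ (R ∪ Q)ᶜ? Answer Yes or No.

R ∖ P = {7,10,12,14,15}
Q ∪ (R ∖ P) = {7,9,10,12,13,14,15,17}
Q ∖ P = {12,13,15,17}
(Q ∪ (R ∖ P)) ∩ (Q ∖ P) = {12,13,15,17}
((Q ∪ (R ∖ P)) ∩ (Q ∖ P)) ∩ Q = {12,13,15,17}
P ∪ (((Q ∪ (R ∖ P)) ∩ (Q ∖ P)) ∩ Q) = {2,3,4,8,9,11,12,13,15,16,17,18,19}
R ∪ Q = {3,4,7,9,10,12,13,14,15,17,19}
(R ∪ Q)ᶜ = {2,5,6,8,11,16,18}
3 ∈ P ∪ (((Q ∪ (R ∖ P)) ∩ (Q ∖ P)) ∩ Q) but 3 ∉ (R ∪ Q)ᶜ, so the inclusion fails.

No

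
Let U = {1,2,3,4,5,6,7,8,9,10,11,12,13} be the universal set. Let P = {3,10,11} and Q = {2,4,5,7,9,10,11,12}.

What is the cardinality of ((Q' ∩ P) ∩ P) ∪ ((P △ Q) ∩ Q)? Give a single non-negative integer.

7

Q' = {1,3,6,8,13}
Q' ∩ P = {3}
(Q' ∩ P) ∩ P = {3}
P △ Q = {2,3,4,5,7,9,12}
(P △ Q) ∩ Q = {2,4,5,7,9,12}
((Q' ∩ P) ∩ P) ∪ ((P △ Q) ∩ Q) = {2,3,4,5,7,9,12}
|((Q' ∩ P) ∩ P) ∪ ((P △ Q) ∩ Q)| = 7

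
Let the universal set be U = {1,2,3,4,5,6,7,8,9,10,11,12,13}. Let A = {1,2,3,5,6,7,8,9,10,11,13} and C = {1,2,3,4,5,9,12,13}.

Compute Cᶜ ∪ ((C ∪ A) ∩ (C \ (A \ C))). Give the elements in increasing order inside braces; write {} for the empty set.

Cᶜ = {6,7,8,10,11}
C ∪ A = {1,2,3,4,5,6,7,8,9,10,11,12,13}
A \ C = {6,7,8,10,11}
C \ (A \ C) = {1,2,3,4,5,9,12,13}
(C ∪ A) ∩ (C \ (A \ C)) = {1,2,3,4,5,9,12,13}
Cᶜ ∪ ((C ∪ A) ∩ (C \ (A \ C))) = {1,2,3,4,5,6,7,8,9,10,11,12,13}

{1,2,3,4,5,6,7,8,9,10,11,12,13}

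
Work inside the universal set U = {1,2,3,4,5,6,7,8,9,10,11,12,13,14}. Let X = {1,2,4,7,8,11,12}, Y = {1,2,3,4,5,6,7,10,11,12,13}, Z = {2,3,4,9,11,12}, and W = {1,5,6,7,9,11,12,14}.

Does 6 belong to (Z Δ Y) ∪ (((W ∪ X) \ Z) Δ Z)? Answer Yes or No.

6 ∉ Z and 6 ∈ Y, so 6 ∈ Z Δ Y
6 ∈ W and 6 ∉ X, so 6 ∈ W ∪ X
6 ∈ (W ∪ X) and 6 ∉ Z, so 6 ∈ (W ∪ X) \ Z
6 ∈ ((W ∪ X) \ Z) and 6 ∉ Z, so 6 ∈ ((W ∪ X) \ Z) Δ Z
6 ∈ (Z Δ Y) and 6 ∈ (((W ∪ X) \ Z) Δ Z), so 6 ∈ (Z Δ Y) ∪ (((W ∪ X) \ Z) Δ Z)

Yes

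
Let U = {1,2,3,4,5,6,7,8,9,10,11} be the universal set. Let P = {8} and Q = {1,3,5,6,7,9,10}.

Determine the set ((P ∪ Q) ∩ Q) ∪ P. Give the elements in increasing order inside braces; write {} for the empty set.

P ∪ Q = {1,3,5,6,7,8,9,10}
(P ∪ Q) ∩ Q = {1,3,5,6,7,9,10}
((P ∪ Q) ∩ Q) ∪ P = {1,3,5,6,7,8,9,10}

{1,3,5,6,7,8,9,10}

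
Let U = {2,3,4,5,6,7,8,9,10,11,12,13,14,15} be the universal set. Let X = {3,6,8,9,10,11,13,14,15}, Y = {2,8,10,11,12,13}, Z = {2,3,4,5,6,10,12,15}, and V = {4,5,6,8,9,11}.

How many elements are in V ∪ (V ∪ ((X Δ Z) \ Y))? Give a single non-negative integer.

X Δ Z = {2,4,5,8,9,11,12,13,14}
(X Δ Z) \ Y = {4,5,9,14}
V ∪ ((X Δ Z) \ Y) = {4,5,6,8,9,11,14}
V ∪ (V ∪ ((X Δ Z) \ Y)) = {4,5,6,8,9,11,14}
|V ∪ (V ∪ ((X Δ Z) \ Y))| = 7

7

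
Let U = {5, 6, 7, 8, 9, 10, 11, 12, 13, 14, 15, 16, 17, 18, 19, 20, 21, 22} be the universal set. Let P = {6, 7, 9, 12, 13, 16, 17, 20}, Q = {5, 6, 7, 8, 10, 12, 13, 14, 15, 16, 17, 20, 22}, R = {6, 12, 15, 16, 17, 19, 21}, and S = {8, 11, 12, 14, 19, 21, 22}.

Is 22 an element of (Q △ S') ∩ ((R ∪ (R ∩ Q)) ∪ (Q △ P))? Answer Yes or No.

22 ∈ S, so 22 ∉ S'
22 ∈ Q and 22 ∉ S', so 22 ∈ Q △ S'
22 ∉ R and 22 ∈ Q, so 22 ∉ R ∩ Q
22 ∉ R and 22 ∉ (R ∩ Q), so 22 ∉ R ∪ (R ∩ Q)
22 ∈ Q and 22 ∉ P, so 22 ∈ Q △ P
22 ∉ (R ∪ (R ∩ Q)) and 22 ∈ (Q △ P), so 22 ∈ (R ∪ (R ∩ Q)) ∪ (Q △ P)
22 ∈ (Q △ S') and 22 ∈ ((R ∪ (R ∩ Q)) ∪ (Q △ P)), so 22 ∈ (Q △ S') ∩ ((R ∪ (R ∩ Q)) ∪ (Q △ P))

Yes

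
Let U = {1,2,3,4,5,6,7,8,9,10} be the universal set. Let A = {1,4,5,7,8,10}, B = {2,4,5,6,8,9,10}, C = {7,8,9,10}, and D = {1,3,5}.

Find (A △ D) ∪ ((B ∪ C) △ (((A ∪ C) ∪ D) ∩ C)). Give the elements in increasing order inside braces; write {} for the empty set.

{2,3,4,5,6,7,8,10}

A △ D = {3,4,7,8,10}
B ∪ C = {2,4,5,6,7,8,9,10}
A ∪ C = {1,4,5,7,8,9,10}
(A ∪ C) ∪ D = {1,3,4,5,7,8,9,10}
((A ∪ C) ∪ D) ∩ C = {7,8,9,10}
(B ∪ C) △ (((A ∪ C) ∪ D) ∩ C) = {2,4,5,6}
(A △ D) ∪ ((B ∪ C) △ (((A ∪ C) ∪ D) ∩ C)) = {2,3,4,5,6,7,8,10}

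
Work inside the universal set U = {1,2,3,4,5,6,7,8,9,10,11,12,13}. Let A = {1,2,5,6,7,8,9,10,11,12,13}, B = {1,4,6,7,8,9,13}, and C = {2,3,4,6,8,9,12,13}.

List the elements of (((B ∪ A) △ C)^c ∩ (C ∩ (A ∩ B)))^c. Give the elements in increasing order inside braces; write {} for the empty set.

{1,2,3,4,5,7,10,11,12}

B ∪ A = {1,2,4,5,6,7,8,9,10,11,12,13}
(B ∪ A) △ C = {1,3,5,7,10,11}
((B ∪ A) △ C)^c = {2,4,6,8,9,12,13}
A ∩ B = {1,6,7,8,9,13}
C ∩ (A ∩ B) = {6,8,9,13}
((B ∪ A) △ C)^c ∩ (C ∩ (A ∩ B)) = {6,8,9,13}
(((B ∪ A) △ C)^c ∩ (C ∩ (A ∩ B)))^c = {1,2,3,4,5,7,10,11,12}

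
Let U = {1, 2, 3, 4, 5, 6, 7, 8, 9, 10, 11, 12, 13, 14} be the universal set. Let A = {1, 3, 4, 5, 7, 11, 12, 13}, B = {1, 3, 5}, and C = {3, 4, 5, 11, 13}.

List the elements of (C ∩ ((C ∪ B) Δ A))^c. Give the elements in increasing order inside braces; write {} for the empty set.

{1, 2, 3, 4, 5, 6, 7, 8, 9, 10, 11, 12, 13, 14}

C ∪ B = {1, 3, 4, 5, 11, 13}
(C ∪ B) Δ A = {7, 12}
C ∩ ((C ∪ B) Δ A) = {}
(C ∩ ((C ∪ B) Δ A))^c = {1, 2, 3, 4, 5, 6, 7, 8, 9, 10, 11, 12, 13, 14}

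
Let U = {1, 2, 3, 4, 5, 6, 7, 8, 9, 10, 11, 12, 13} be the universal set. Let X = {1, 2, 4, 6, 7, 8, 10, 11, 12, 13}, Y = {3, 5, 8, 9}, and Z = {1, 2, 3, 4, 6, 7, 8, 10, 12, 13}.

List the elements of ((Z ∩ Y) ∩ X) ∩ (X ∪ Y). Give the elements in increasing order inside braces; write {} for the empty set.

Z ∩ Y = {3, 8}
(Z ∩ Y) ∩ X = {8}
X ∪ Y = {1, 2, 3, 4, 5, 6, 7, 8, 9, 10, 11, 12, 13}
((Z ∩ Y) ∩ X) ∩ (X ∪ Y) = {8}

{8}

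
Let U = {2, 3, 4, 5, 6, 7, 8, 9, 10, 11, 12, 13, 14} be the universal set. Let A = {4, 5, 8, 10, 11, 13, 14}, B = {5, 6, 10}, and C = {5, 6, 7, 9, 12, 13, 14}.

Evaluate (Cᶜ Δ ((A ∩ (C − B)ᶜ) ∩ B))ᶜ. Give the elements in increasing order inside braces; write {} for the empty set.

{6, 7, 9, 10, 12, 13, 14}

Cᶜ = {2, 3, 4, 8, 10, 11}
C − B = {7, 9, 12, 13, 14}
(C − B)ᶜ = {2, 3, 4, 5, 6, 8, 10, 11}
A ∩ (C − B)ᶜ = {4, 5, 8, 10, 11}
(A ∩ (C − B)ᶜ) ∩ B = {5, 10}
Cᶜ Δ ((A ∩ (C − B)ᶜ) ∩ B) = {2, 3, 4, 5, 8, 11}
(Cᶜ Δ ((A ∩ (C − B)ᶜ) ∩ B))ᶜ = {6, 7, 9, 10, 12, 13, 14}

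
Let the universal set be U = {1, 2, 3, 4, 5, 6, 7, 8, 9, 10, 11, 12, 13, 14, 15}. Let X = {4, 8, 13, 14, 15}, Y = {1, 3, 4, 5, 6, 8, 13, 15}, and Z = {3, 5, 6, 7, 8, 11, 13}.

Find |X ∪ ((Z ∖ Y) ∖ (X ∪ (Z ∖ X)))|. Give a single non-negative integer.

5

Z ∖ Y = {7, 11}
Z ∖ X = {3, 5, 6, 7, 11}
X ∪ (Z ∖ X) = {3, 4, 5, 6, 7, 8, 11, 13, 14, 15}
(Z ∖ Y) ∖ (X ∪ (Z ∖ X)) = {}
X ∪ ((Z ∖ Y) ∖ (X ∪ (Z ∖ X))) = {4, 8, 13, 14, 15}
|X ∪ ((Z ∖ Y) ∖ (X ∪ (Z ∖ X)))| = 5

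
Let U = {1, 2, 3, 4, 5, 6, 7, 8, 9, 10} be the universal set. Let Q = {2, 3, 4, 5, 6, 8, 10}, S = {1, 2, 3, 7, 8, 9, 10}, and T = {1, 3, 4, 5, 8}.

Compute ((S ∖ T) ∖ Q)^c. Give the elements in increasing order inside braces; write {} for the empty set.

S ∖ T = {2, 7, 9, 10}
(S ∖ T) ∖ Q = {7, 9}
((S ∖ T) ∖ Q)^c = {1, 2, 3, 4, 5, 6, 8, 10}

{1, 2, 3, 4, 5, 6, 8, 10}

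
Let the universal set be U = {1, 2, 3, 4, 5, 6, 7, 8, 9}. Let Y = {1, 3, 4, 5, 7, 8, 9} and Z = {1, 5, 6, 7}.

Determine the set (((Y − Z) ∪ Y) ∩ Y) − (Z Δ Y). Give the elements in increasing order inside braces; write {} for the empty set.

{1, 5, 7}

Y − Z = {3, 4, 8, 9}
(Y − Z) ∪ Y = {1, 3, 4, 5, 7, 8, 9}
((Y − Z) ∪ Y) ∩ Y = {1, 3, 4, 5, 7, 8, 9}
Z Δ Y = {3, 4, 6, 8, 9}
(((Y − Z) ∪ Y) ∩ Y) − (Z Δ Y) = {1, 5, 7}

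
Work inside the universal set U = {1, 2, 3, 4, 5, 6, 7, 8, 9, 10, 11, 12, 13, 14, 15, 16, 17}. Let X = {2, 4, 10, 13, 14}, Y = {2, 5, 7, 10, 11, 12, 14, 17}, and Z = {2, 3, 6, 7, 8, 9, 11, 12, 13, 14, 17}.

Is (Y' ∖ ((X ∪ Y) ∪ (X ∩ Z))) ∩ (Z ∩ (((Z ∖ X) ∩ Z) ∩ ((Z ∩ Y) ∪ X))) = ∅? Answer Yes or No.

Yes

Y' = {1, 3, 4, 6, 8, 9, 13, 15, 16}
X ∪ Y = {2, 4, 5, 7, 10, 11, 12, 13, 14, 17}
X ∩ Z = {2, 13, 14}
(X ∪ Y) ∪ (X ∩ Z) = {2, 4, 5, 7, 10, 11, 12, 13, 14, 17}
Y' ∖ ((X ∪ Y) ∪ (X ∩ Z)) = {1, 3, 6, 8, 9, 15, 16}
Z ∖ X = {3, 6, 7, 8, 9, 11, 12, 17}
(Z ∖ X) ∩ Z = {3, 6, 7, 8, 9, 11, 12, 17}
Z ∩ Y = {2, 7, 11, 12, 14, 17}
(Z ∩ Y) ∪ X = {2, 4, 7, 10, 11, 12, 13, 14, 17}
((Z ∖ X) ∩ Z) ∩ ((Z ∩ Y) ∪ X) = {7, 11, 12, 17}
Z ∩ (((Z ∖ X) ∩ Z) ∩ ((Z ∩ Y) ∪ X)) = {7, 11, 12, 17}
{1, 3, 6, 8, 9, 15, 16} and {7, 11, 12, 17} share no elements.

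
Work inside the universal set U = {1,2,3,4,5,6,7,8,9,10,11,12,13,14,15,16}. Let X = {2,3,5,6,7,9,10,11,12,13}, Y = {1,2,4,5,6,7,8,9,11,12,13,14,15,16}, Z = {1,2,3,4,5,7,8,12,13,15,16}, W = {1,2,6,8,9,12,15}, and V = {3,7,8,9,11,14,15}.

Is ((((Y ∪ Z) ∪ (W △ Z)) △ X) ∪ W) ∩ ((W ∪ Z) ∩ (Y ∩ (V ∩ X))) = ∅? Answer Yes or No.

Y ∪ Z = {1,2,3,4,5,6,7,8,9,11,12,13,14,15,16}
W △ Z = {3,4,5,6,7,9,13,16}
(Y ∪ Z) ∪ (W △ Z) = {1,2,3,4,5,6,7,8,9,11,12,13,14,15,16}
((Y ∪ Z) ∪ (W △ Z)) △ X = {1,4,8,10,14,15,16}
(((Y ∪ Z) ∪ (W △ Z)) △ X) ∪ W = {1,2,4,6,8,9,10,12,14,15,16}
W ∪ Z = {1,2,3,4,5,6,7,8,9,12,13,15,16}
V ∩ X = {3,7,9,11}
Y ∩ (V ∩ X) = {7,9,11}
(W ∪ Z) ∩ (Y ∩ (V ∩ X)) = {7,9}
9 lies in both, so they are not disjoint.

No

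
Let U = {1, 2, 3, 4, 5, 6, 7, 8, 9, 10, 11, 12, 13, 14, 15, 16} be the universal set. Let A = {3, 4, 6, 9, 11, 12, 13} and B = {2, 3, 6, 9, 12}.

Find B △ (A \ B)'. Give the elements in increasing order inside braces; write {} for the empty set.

{1, 5, 7, 8, 10, 14, 15, 16}

A \ B = {4, 11, 13}
(A \ B)' = {1, 2, 3, 5, 6, 7, 8, 9, 10, 12, 14, 15, 16}
B △ (A \ B)' = {1, 5, 7, 8, 10, 14, 15, 16}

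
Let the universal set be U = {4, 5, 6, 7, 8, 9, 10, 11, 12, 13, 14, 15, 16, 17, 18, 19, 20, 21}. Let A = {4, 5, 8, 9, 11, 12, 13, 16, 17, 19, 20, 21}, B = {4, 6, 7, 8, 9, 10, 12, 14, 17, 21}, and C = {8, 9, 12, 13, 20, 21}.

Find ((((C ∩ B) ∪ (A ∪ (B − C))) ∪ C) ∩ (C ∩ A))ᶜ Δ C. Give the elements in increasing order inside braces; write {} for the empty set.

C ∩ B = {8, 9, 12, 21}
B − C = {4, 6, 7, 10, 14, 17}
A ∪ (B − C) = {4, 5, 6, 7, 8, 9, 10, 11, 12, 13, 14, 16, 17, 19, 20, 21}
(C ∩ B) ∪ (A ∪ (B − C)) = {4, 5, 6, 7, 8, 9, 10, 11, 12, 13, 14, 16, 17, 19, 20, 21}
((C ∩ B) ∪ (A ∪ (B − C))) ∪ C = {4, 5, 6, 7, 8, 9, 10, 11, 12, 13, 14, 16, 17, 19, 20, 21}
C ∩ A = {8, 9, 12, 13, 20, 21}
(((C ∩ B) ∪ (A ∪ (B − C))) ∪ C) ∩ (C ∩ A) = {8, 9, 12, 13, 20, 21}
((((C ∩ B) ∪ (A ∪ (B − C))) ∪ C) ∩ (C ∩ A))ᶜ = {4, 5, 6, 7, 10, 11, 14, 15, 16, 17, 18, 19}
((((C ∩ B) ∪ (A ∪ (B − C))) ∪ C) ∩ (C ∩ A))ᶜ Δ C = {4, 5, 6, 7, 8, 9, 10, 11, 12, 13, 14, 15, 16, 17, 18, 19, 20, 21}

{4, 5, 6, 7, 8, 9, 10, 11, 12, 13, 14, 15, 16, 17, 18, 19, 20, 21}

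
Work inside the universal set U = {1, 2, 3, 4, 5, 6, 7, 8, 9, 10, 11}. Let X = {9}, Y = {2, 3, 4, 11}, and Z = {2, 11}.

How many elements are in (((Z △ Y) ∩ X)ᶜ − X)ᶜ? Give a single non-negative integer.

1

Z △ Y = {3, 4}
(Z △ Y) ∩ X = {}
((Z △ Y) ∩ X)ᶜ = {1, 2, 3, 4, 5, 6, 7, 8, 9, 10, 11}
((Z △ Y) ∩ X)ᶜ − X = {1, 2, 3, 4, 5, 6, 7, 8, 10, 11}
(((Z △ Y) ∩ X)ᶜ − X)ᶜ = {9}
|(((Z △ Y) ∩ X)ᶜ − X)ᶜ| = 1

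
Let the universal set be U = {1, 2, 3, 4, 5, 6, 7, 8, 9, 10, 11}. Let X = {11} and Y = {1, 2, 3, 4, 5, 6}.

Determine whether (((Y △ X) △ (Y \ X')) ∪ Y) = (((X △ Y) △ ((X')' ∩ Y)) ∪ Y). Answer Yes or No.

Y △ X = {1, 2, 3, 4, 5, 6, 11}
X' = {1, 2, 3, 4, 5, 6, 7, 8, 9, 10}
Y \ X' = {}
(Y △ X) △ (Y \ X') = {1, 2, 3, 4, 5, 6, 11}
((Y △ X) △ (Y \ X')) ∪ Y = {1, 2, 3, 4, 5, 6, 11}
X △ Y = {1, 2, 3, 4, 5, 6, 11}
(X')' = {11}
(X')' ∩ Y = {}
(X △ Y) △ ((X')' ∩ Y) = {1, 2, 3, 4, 5, 6, 11}
((X △ Y) △ ((X')' ∩ Y)) ∪ Y = {1, 2, 3, 4, 5, 6, 11}
Both equal {1, 2, 3, 4, 5, 6, 11}, so ((Y △ X) △ (Y \ X')) ∪ Y = ((X △ Y) △ ((X')' ∩ Y)) ∪ Y.

Yes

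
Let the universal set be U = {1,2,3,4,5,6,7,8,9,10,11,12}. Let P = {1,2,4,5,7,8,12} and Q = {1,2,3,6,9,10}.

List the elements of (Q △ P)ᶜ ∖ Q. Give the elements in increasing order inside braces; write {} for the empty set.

{11}

Q △ P = {3,4,5,6,7,8,9,10,12}
(Q △ P)ᶜ = {1,2,11}
(Q △ P)ᶜ ∖ Q = {11}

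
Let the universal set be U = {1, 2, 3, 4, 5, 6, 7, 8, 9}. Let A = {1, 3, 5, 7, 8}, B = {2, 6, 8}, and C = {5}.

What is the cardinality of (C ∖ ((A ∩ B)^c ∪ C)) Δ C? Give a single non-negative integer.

A ∩ B = {8}
(A ∩ B)^c = {1, 2, 3, 4, 5, 6, 7, 9}
(A ∩ B)^c ∪ C = {1, 2, 3, 4, 5, 6, 7, 9}
C ∖ ((A ∩ B)^c ∪ C) = {}
(C ∖ ((A ∩ B)^c ∪ C)) Δ C = {5}
|(C ∖ ((A ∩ B)^c ∪ C)) Δ C| = 1

1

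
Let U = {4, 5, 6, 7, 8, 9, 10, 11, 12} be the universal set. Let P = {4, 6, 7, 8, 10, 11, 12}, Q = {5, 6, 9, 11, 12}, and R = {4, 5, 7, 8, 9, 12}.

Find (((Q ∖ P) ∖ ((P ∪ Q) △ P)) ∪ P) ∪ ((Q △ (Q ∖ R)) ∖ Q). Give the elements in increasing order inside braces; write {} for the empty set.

Q ∖ P = {5, 9}
P ∪ Q = {4, 5, 6, 7, 8, 9, 10, 11, 12}
(P ∪ Q) △ P = {5, 9}
(Q ∖ P) ∖ ((P ∪ Q) △ P) = {}
((Q ∖ P) ∖ ((P ∪ Q) △ P)) ∪ P = {4, 6, 7, 8, 10, 11, 12}
Q ∖ R = {6, 11}
Q △ (Q ∖ R) = {5, 9, 12}
(Q △ (Q ∖ R)) ∖ Q = {}
(((Q ∖ P) ∖ ((P ∪ Q) △ P)) ∪ P) ∪ ((Q △ (Q ∖ R)) ∖ Q) = {4, 6, 7, 8, 10, 11, 12}

{4, 6, 7, 8, 10, 11, 12}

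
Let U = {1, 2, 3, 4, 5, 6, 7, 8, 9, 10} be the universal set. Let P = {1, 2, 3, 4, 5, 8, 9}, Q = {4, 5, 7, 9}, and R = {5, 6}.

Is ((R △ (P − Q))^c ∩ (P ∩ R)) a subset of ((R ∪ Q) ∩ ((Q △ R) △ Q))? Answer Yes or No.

Yes

P − Q = {1, 2, 3, 8}
R △ (P − Q) = {1, 2, 3, 5, 6, 8}
(R △ (P − Q))^c = {4, 7, 9, 10}
P ∩ R = {5}
(R △ (P − Q))^c ∩ (P ∩ R) = {}
R ∪ Q = {4, 5, 6, 7, 9}
Q △ R = {4, 6, 7, 9}
(Q △ R) △ Q = {5, 6}
(R ∪ Q) ∩ ((Q △ R) △ Q) = {5, 6}
Every element of {} is in {5, 6}, so (R △ (P − Q))^c ∩ (P ∩ R) ⊆ (R ∪ Q) ∩ ((Q △ R) △ Q).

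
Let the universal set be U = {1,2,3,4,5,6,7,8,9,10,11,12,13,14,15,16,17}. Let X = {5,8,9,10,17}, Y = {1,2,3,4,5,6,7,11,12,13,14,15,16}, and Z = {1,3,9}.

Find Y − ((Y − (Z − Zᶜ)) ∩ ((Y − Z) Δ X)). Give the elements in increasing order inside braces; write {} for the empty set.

Zᶜ = {2,4,5,6,7,8,10,11,12,13,14,15,16,17}
Z − Zᶜ = {1,3,9}
Y − (Z − Zᶜ) = {2,4,5,6,7,11,12,13,14,15,16}
Y − Z = {2,4,5,6,7,11,12,13,14,15,16}
(Y − Z) Δ X = {2,4,6,7,8,9,10,11,12,13,14,15,16,17}
(Y − (Z − Zᶜ)) ∩ ((Y − Z) Δ X) = {2,4,6,7,11,12,13,14,15,16}
Y − ((Y − (Z − Zᶜ)) ∩ ((Y − Z) Δ X)) = {1,3,5}

{1,3,5}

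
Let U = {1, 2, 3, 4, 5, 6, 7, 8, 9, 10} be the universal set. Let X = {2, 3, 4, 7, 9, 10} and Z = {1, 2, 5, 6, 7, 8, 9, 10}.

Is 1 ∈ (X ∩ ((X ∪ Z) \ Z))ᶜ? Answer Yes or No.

1 ∉ X and 1 ∈ Z, so 1 ∈ X ∪ Z
1 ∈ (X ∪ Z) and 1 ∈ Z, so 1 ∉ (X ∪ Z) \ Z
1 ∉ X and 1 ∉ ((X ∪ Z) \ Z), so 1 ∉ X ∩ ((X ∪ Z) \ Z)
1 ∈ (X ∩ ((X ∪ Z) \ Z))ᶜ since 1 ∉ (X ∩ ((X ∪ Z) \ Z))

Yes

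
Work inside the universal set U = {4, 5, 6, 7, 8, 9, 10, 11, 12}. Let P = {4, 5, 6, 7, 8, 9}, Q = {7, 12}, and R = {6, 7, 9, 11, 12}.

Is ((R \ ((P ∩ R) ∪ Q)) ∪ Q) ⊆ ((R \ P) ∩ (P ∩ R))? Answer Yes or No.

P ∩ R = {6, 7, 9}
(P ∩ R) ∪ Q = {6, 7, 9, 12}
R \ ((P ∩ R) ∪ Q) = {11}
(R \ ((P ∩ R) ∪ Q)) ∪ Q = {7, 11, 12}
R \ P = {11, 12}
(R \ P) ∩ (P ∩ R) = {}
7 ∈ (R \ ((P ∩ R) ∪ Q)) ∪ Q but 7 ∉ (R \ P) ∩ (P ∩ R), so the inclusion fails.

No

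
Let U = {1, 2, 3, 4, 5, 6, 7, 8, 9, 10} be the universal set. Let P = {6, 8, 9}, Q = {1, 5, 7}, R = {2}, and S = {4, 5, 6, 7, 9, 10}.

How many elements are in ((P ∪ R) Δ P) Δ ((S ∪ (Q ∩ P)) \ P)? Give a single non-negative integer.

5

P ∪ R = {2, 6, 8, 9}
(P ∪ R) Δ P = {2}
Q ∩ P = {}
S ∪ (Q ∩ P) = {4, 5, 6, 7, 9, 10}
(S ∪ (Q ∩ P)) \ P = {4, 5, 7, 10}
((P ∪ R) Δ P) Δ ((S ∪ (Q ∩ P)) \ P) = {2, 4, 5, 7, 10}
|((P ∪ R) Δ P) Δ ((S ∪ (Q ∩ P)) \ P)| = 5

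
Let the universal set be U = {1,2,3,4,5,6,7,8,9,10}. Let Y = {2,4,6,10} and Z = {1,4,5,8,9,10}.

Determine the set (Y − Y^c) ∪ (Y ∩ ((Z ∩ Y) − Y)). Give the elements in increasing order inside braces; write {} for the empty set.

{2,4,6,10}

Y^c = {1,3,5,7,8,9}
Y − Y^c = {2,4,6,10}
Z ∩ Y = {4,10}
(Z ∩ Y) − Y = {}
Y ∩ ((Z ∩ Y) − Y) = {}
(Y − Y^c) ∪ (Y ∩ ((Z ∩ Y) − Y)) = {2,4,6,10}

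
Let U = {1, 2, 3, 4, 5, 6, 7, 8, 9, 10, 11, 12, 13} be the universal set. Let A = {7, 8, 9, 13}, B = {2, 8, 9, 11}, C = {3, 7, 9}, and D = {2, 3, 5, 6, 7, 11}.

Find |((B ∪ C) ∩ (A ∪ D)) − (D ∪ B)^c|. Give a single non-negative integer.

6

B ∪ C = {2, 3, 7, 8, 9, 11}
A ∪ D = {2, 3, 5, 6, 7, 8, 9, 11, 13}
(B ∪ C) ∩ (A ∪ D) = {2, 3, 7, 8, 9, 11}
D ∪ B = {2, 3, 5, 6, 7, 8, 9, 11}
(D ∪ B)^c = {1, 4, 10, 12, 13}
((B ∪ C) ∩ (A ∪ D)) − (D ∪ B)^c = {2, 3, 7, 8, 9, 11}
|((B ∪ C) ∩ (A ∪ D)) − (D ∪ B)^c| = 6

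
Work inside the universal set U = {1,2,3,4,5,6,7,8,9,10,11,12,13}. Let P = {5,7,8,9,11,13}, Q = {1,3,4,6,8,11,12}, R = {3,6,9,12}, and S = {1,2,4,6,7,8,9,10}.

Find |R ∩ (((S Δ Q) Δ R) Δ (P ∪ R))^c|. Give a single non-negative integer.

1

S Δ Q = {2,3,7,9,10,11,12}
(S Δ Q) Δ R = {2,6,7,10,11}
P ∪ R = {3,5,6,7,8,9,11,12,13}
((S Δ Q) Δ R) Δ (P ∪ R) = {2,3,5,8,9,10,12,13}
(((S Δ Q) Δ R) Δ (P ∪ R))^c = {1,4,6,7,11}
R ∩ (((S Δ Q) Δ R) Δ (P ∪ R))^c = {6}
|R ∩ (((S Δ Q) Δ R) Δ (P ∪ R))^c| = 1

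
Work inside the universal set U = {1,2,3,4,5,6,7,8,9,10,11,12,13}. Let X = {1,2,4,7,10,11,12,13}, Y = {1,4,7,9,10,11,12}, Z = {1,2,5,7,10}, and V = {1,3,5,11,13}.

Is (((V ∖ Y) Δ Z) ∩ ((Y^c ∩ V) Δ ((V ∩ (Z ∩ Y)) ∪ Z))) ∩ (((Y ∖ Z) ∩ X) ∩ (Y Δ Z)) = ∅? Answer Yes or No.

Yes

V ∖ Y = {3,5,13}
(V ∖ Y) Δ Z = {1,2,3,7,10,13}
Y^c = {2,3,5,6,8,13}
Y^c ∩ V = {3,5,13}
Z ∩ Y = {1,7,10}
V ∩ (Z ∩ Y) = {1}
(V ∩ (Z ∩ Y)) ∪ Z = {1,2,5,7,10}
(Y^c ∩ V) Δ ((V ∩ (Z ∩ Y)) ∪ Z) = {1,2,3,7,10,13}
((V ∖ Y) Δ Z) ∩ ((Y^c ∩ V) Δ ((V ∩ (Z ∩ Y)) ∪ Z)) = {1,2,3,7,10,13}
Y ∖ Z = {4,9,11,12}
(Y ∖ Z) ∩ X = {4,11,12}
Y Δ Z = {2,4,5,9,11,12}
((Y ∖ Z) ∩ X) ∩ (Y Δ Z) = {4,11,12}
{1,2,3,7,10,13} and {4,11,12} share no elements.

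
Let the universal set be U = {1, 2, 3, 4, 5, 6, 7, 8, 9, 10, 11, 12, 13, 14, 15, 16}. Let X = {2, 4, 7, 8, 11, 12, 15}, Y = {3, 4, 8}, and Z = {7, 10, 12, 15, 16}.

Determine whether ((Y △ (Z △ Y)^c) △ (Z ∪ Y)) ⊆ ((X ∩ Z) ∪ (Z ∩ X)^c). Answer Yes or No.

Yes

Z △ Y = {3, 4, 7, 8, 10, 12, 15, 16}
(Z △ Y)^c = {1, 2, 5, 6, 9, 11, 13, 14}
Y △ (Z △ Y)^c = {1, 2, 3, 4, 5, 6, 8, 9, 11, 13, 14}
Z ∪ Y = {3, 4, 7, 8, 10, 12, 15, 16}
(Y △ (Z △ Y)^c) △ (Z ∪ Y) = {1, 2, 5, 6, 7, 9, 10, 11, 12, 13, 14, 15, 16}
X ∩ Z = {7, 12, 15}
Z ∩ X = {7, 12, 15}
(Z ∩ X)^c = {1, 2, 3, 4, 5, 6, 8, 9, 10, 11, 13, 14, 16}
(X ∩ Z) ∪ (Z ∩ X)^c = {1, 2, 3, 4, 5, 6, 7, 8, 9, 10, 11, 12, 13, 14, 15, 16}
Every element of {1, 2, 5, 6, 7, 9, 10, 11, 12, 13, 14, 15, 16} is in {1, 2, 3, 4, 5, 6, 7, 8, 9, 10, 11, 12, 13, 14, 15, 16}, so (Y △ (Z △ Y)^c) △ (Z ∪ Y) ⊆ (X ∩ Z) ∪ (Z ∩ X)^c.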